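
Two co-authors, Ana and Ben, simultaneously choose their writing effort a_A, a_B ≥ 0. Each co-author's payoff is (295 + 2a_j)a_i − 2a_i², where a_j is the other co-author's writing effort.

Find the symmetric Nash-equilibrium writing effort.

Ana's payoff is (295 + 2a_B)a_A − 2a_A².
∂π/∂a_A = 295 + 2a_B − 4a_A = 0, so a_A = 73.75 + 0.5a_B.
By symmetry a_B = a_A; substituting into the reaction function, 0.5a_A = 73.75 and a_A = 147.5.

147.5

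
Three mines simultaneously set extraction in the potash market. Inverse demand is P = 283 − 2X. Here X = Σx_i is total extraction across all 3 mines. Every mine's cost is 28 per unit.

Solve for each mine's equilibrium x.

A representative mine's profit is π_i = x_i(283 − 2X) − 28x_i, with X = x_i + Σ_{j≠i} x_j.
First-order condition: 255 − 4x_i − 2Σ_{j≠i} x_j = 0.
Imposing symmetry (x_j = x for all j) turns Σ_{j≠i} x_j into 2x, so 255 = 8x and x = 31.875.

31.875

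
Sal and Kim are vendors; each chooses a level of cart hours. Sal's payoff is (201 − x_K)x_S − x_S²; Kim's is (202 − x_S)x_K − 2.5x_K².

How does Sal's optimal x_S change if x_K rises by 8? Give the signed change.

-4

Expanding Sal's payoff: 201x_S − x_Kx_S − x_S².
∂π/∂x_S = 201 − x_K − 2x_S = 0, so x_S = 100.5 − 0.5x_K.
The reaction-function slope is −0.5, so an 8-unit rise in x_K moves x_S by −0.5 × 8 = −4. Sal's best response falls — the actions are strategic substitutes.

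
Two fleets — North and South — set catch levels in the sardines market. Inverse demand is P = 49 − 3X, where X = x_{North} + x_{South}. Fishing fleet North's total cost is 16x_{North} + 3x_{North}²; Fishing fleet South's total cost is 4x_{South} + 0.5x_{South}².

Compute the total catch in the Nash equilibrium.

Fishing fleet North's profit: π = x_{North}(49 − 3(x_{North} + x_{South})) − 16x_{North} − 3x_{North}².
∂π/∂x_{North} = 33 − 12x_{North} − 3x_{South} = 0, so x_{North} = 2.75 − 0.25x_{South}.
For South: ∂π/∂x_{South} = 45 − 7x_{South} − 3x_{North} = 0 ⇒ x_{South} = 45/7 − (3/7)x_{North}.
Solving the two reaction functions simultaneously: (1 − (−0.25)(−3/7))x_{North} = 2.75 − 0.25·(45/7), so (25/28)x_{North} = 8/7 and x_{North} = 1.28.
Then x_{South} = 45/7 − (3/7)·1.28 = 5.88.
Total catch: 1.28 + 5.88 = 7.16.

7.16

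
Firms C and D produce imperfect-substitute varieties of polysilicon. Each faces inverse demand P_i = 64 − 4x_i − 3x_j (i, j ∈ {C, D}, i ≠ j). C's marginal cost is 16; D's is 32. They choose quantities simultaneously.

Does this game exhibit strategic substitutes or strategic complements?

strategic substitutes

Firm C's profit: π = x_C(64 − 4x_C − 3x_D) − 16x_C.
∂π/∂x_C = 48 − 8x_C − 3x_D = 0 ⇒ x_C = 6 − 0.375x_D.
The best-response slope dx_C/dx_D = −0.375 < 0: the reaction function is downward-sloping, so the choices are strategic substitutes.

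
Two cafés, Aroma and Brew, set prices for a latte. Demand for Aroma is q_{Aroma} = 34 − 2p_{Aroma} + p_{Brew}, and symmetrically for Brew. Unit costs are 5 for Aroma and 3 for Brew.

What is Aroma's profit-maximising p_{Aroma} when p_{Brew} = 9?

Aroma's profit: π = (p_{Aroma} − 5)(34 − 2p_{Aroma} + p_{Brew}).
∂π/∂p_{Aroma} = 44 − 4p_{Aroma} + p_{Brew} = 0 ⇒ p_{Aroma} = 11 + 0.25p_{Brew}.
At p_{Brew} = 9: p_{Aroma} = 11 + 0.25·9 = 13.25.

13.25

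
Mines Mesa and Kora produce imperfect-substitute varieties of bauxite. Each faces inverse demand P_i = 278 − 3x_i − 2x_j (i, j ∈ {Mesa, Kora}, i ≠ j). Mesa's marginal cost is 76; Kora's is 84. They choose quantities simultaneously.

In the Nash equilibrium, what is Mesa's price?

Mine Mesa's profit: π = x_{Mesa}(278 − 3x_{Mesa} − 2x_{Kora}) − 76x_{Mesa}.
∂π/∂x_{Mesa} = 202 − 6x_{Mesa} − 2x_{Kora} = 0 ⇒ x_{Mesa} = 101/3 − (1/3)x_{Kora}.
Similarly x_{Kora} = 97/3 − (1/3)x_{Mesa}.
Solving the two reaction functions simultaneously: (1 − (−1/3)(−1/3))x_{Mesa} = 101/3 − (1/3)·(97/3), so (8/9)x_{Mesa} = 206/9 and x_{Mesa} = 25.75.
Then x_{Kora} = 97/3 − (1/3)·25.75 = 23.75.
P_{Mesa} = 278 − 3·25.75 − 2·23.75 = 153.25.

153.25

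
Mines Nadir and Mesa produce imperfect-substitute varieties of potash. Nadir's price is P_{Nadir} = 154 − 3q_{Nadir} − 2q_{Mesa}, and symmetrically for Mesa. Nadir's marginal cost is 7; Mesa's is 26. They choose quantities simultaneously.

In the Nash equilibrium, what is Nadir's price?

65.6875

Mine Nadir's profit: π = q_{Nadir}(154 − 3q_{Nadir} − 2q_{Mesa}) − 7q_{Nadir}.
∂π/∂q_{Nadir} = 147 − 6q_{Nadir} − 2q_{Mesa} = 0 ⇒ q_{Nadir} = 24.5 − (1/3)q_{Mesa}.
Similarly q_{Mesa} = 64/3 − (1/3)q_{Nadir}.
Plugging q_{Mesa} into Nadir's best response: q_{Nadir} = 24.5 − (1/3)(64/3 − (1/3)q_{Nadir}) ⇒ (8/9)q_{Nadir} = 313/18, so q_{Nadir} = 19.5625.
Then q_{Mesa} = 64/3 − (1/3)·19.5625 = 14.8125.
P_{Nadir} = 154 − 3·19.5625 − 2·14.8125 = 65.6875.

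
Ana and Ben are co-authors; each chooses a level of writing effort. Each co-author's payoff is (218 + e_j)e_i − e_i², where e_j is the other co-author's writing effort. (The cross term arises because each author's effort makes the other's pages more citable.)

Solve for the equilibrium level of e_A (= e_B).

218

Ana's payoff is (218 + e_B)e_A − e_A².
∂π/∂e_A = 218 + e_B − 2e_A = 0, so e_A = 109 + 0.5e_B.
Setting e_A = e_B in the reaction function: e_A = 109 + 0.5e_A, so e_A = 109 / 0.5 = 218.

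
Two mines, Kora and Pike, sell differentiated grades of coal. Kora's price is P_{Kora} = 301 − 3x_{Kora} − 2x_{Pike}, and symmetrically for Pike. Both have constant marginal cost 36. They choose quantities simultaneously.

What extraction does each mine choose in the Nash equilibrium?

33.125

Mine Kora's profit: π = x_{Kora}(301 − 3x_{Kora} − 2x_{Pike}) − 36x_{Kora}.
∂π/∂x_{Kora} = 265 − 6x_{Kora} − 2x_{Pike} = 0 ⇒ x_{Kora} = 265/6 − (1/3)x_{Pike}.
Setting x_{Kora} = x_{Pike} in the reaction function: x_{Kora} = 265/6 − (1/3)x_{Kora}, so x_{Kora} = (265/6) / (4/3) = 33.125.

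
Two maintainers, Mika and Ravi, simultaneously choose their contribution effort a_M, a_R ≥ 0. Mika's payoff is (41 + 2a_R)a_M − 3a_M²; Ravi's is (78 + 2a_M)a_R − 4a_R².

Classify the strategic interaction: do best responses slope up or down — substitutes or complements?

strategic complements

Expanding Mika's payoff: 41a_M + 2a_Ra_M − 3a_M².
∂π/∂a_M = 41 + 2a_R − 6a_M = 0, so a_M = 41/6 + (1/3)a_R.
The best-response slope da_M/da_R = 1/3 > 0: the reaction function is upward-sloping, so the choices are strategic complements.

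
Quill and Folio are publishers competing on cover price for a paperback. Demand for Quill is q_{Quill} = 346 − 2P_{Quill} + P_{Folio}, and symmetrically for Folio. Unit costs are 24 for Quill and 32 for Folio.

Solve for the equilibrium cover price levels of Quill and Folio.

132.4, 135.6

Quill's profit: π = (P_{Quill} − 24)(346 − 2P_{Quill} + P_{Folio}).
∂π/∂P_{Quill} = 394 − 4P_{Quill} + P_{Folio} = 0 ⇒ P_{Quill} = 98.5 + 0.25P_{Folio}.
Similarly P_{Folio} = 102.5 + 0.25P_{Quill}.
Substituting the second reaction function into the first: P_{Quill} = 98.5 + 0.25(102.5 + 0.25P_{Quill}), which gives 0.9375P_{Quill} = 124.125 ⇒ P_{Quill} = 132.4.
Then P_{Folio} = 102.5 + 0.25·132.4 = 135.6.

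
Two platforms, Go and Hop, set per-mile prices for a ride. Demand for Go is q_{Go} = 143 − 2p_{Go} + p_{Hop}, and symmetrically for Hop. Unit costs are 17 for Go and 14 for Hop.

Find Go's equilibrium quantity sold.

Go's profit: π = (p_{Go} − 17)(143 − 2p_{Go} + p_{Hop}).
∂π/∂p_{Go} = 177 − 4p_{Go} + p_{Hop} = 0 ⇒ p_{Go} = 44.25 + 0.25p_{Hop}.
Similarly p_{Hop} = 42.75 + 0.25p_{Go}.
Substituting the second reaction function into the first: p_{Go} = 44.25 + 0.25(42.75 + 0.25p_{Go}), which gives 0.9375p_{Go} = 54.9375 ⇒ p_{Go} = 58.6.
Then p_{Hop} = 42.75 + 0.25·58.6 = 57.4.
q_{Go} = 143 − 2·58.6 + 57.4 = 83.2.

83.2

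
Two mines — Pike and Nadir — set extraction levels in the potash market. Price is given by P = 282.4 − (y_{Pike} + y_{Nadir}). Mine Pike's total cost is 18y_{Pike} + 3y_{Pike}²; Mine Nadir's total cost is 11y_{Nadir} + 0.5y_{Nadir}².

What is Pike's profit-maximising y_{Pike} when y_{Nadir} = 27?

Mine Pike's profit: π = y_{Pike}(282.4 − (y_{Pike} + y_{Nadir})) − 18y_{Pike} − 3y_{Pike}².
∂π/∂y_{Pike} = 264.4 − 8y_{Pike} − y_{Nadir} = 0, so y_{Pike} = 33.05 − 0.125y_{Nadir}.
At y_{Nadir} = 27: y_{Pike} = 33.05 − 0.125·27 = 29.675.

29.675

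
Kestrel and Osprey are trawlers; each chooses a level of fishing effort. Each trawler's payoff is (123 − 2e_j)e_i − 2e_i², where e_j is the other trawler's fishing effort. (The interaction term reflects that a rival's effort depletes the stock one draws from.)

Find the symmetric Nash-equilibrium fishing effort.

Kestrel's payoff is (123 − 2e_O)e_K − 2e_K².
∂π/∂e_K = 123 − 2e_O − 4e_K = 0, so e_K = 30.75 − 0.5e_O.
By symmetry e_O = e_K; substituting into the reaction function, 1.5e_K = 30.75 and e_K = 20.5.

20.5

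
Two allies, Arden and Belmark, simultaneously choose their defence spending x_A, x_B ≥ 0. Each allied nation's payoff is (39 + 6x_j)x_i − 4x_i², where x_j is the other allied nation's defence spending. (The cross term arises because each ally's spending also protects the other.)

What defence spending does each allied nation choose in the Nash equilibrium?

Arden's payoff is (39 + 6x_B)x_A − 4x_A².
∂π/∂x_A = 39 + 6x_B − 8x_A = 0, so x_A = 4.875 + 0.75x_B.
By symmetry x_B = x_A; substituting into the reaction function, 0.25x_A = 4.875 and x_A = 19.5.

19.5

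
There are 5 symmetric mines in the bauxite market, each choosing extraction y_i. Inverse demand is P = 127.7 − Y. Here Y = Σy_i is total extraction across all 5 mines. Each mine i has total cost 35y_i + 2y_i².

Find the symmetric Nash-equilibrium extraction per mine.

A representative mine's profit is π_i = y_i(127.7 − Y) − 35y_i − 2y_i², with Y = y_i + Σ_{j≠i} y_j.
First-order condition: 92.7 − 6y_i − Σ_{j≠i} y_j = 0.
Imposing symmetry (y_j = y for all j) turns Σ_{j≠i} y_j into 4y, so 92.7 = 10y and y = 9.27.

9.27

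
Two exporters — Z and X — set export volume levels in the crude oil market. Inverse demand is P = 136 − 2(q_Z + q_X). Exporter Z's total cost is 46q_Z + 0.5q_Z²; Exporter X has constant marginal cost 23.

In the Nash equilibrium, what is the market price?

Exporter Z's profit: π = q_Z(136 − 2(q_Z + q_X)) − 46q_Z − 0.5q_Z².
∂π/∂q_Z = 90 − 5q_Z − 2q_X = 0, so q_Z = 18 − 0.4q_X.
For X: ∂π/∂q_X = 113 − 4q_X − 2q_Z = 0 ⇒ q_X = 28.25 − 0.5q_Z.
Substituting the second reaction function into the first: q_Z = 18 − 0.4(28.25 − 0.5q_Z), which gives 0.8q_Z = 6.7 ⇒ q_Z = 8.375.
Then q_X = 28.25 − 0.5·8.375 = 24.0625.
Equilibrium price: P = 136 − 2·32.4375 = 71.125.

71.125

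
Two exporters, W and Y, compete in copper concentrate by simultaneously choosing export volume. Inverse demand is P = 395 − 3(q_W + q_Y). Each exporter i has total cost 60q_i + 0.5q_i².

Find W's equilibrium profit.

Exporter W's profit: π = q_W(395 − 3(q_W + q_Y)) − 60q_W − 0.5q_W².
∂π/∂q_W = 335 − 7q_W − 3q_Y = 0, so q_W = 335/7 − (3/7)q_Y.
Setting q_W = q_Y in the reaction function: q_W = 335/7 − (3/7)q_W, so q_W = (335/7) / (10/7) = 33.5.
Price P = 395 − 3·67 = 194.
W's profit: (194 − 60)·33.5 − 0.5(33.5)² = 3927.875.

3927.875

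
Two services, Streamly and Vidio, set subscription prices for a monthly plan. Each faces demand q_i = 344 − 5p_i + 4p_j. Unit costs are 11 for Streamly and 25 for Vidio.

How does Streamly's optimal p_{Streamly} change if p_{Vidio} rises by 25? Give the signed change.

10

Streamly's profit: π = (p_{Streamly} − 11)(344 − 5p_{Streamly} + 4p_{Vidio}).
∂π/∂p_{Streamly} = 399 − 10p_{Streamly} + 4p_{Vidio} = 0 ⇒ p_{Streamly} = 39.9 + 0.4p_{Vidio}.
The reaction-function slope is 0.4, so a 25-unit rise in p_{Vidio} moves p_{Streamly} by 0.4 × 25 = 10. Streamly's best response rises — the actions are strategic complements.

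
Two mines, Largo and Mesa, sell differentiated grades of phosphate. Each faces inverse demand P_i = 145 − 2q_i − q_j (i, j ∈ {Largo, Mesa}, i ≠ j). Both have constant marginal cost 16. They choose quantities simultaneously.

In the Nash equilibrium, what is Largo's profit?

1331.28

Mine Largo's profit: π = q_{Largo}(145 − 2q_{Largo} − q_{Mesa}) − 16q_{Largo}.
∂π/∂q_{Largo} = 129 − 4q_{Largo} − q_{Mesa} = 0 ⇒ q_{Largo} = 32.25 − 0.25q_{Mesa}.
The game is symmetric, so in equilibrium q_{Mesa} = q_{Largo}: the reaction function gives 1.25q_{Largo} = 32.25, hence q_{Largo} = 25.8.
P_{Largo} = 145 − 2·25.8 − 25.8 = 67.6.
Profit = (67.6 − 16)·25.8 = 1331.28.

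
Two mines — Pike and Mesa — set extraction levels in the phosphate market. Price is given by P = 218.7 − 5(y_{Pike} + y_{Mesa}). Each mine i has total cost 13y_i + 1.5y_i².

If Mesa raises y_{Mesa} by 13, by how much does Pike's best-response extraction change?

Mine Pike's profit: π = y_{Pike}(218.7 − 5(y_{Pike} + y_{Mesa})) − 13y_{Pike} − 1.5y_{Pike}².
∂π/∂y_{Pike} = 205.7 − 13y_{Pike} − 5y_{Mesa} = 0, so y_{Pike} = 2057/130 − (5/13)y_{Mesa}.
The reaction-function slope is −5/13, so a 13-unit rise in y_{Mesa} moves y_{Pike} by −5/13 × 13 = −5. Pike's best response falls — the actions are strategic substitutes.

-5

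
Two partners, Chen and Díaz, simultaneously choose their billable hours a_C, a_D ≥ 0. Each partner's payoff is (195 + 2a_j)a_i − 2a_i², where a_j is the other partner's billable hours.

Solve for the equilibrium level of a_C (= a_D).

97.5

Chen's payoff is (195 + 2a_D)a_C − 2a_C².
∂π/∂a_C = 195 + 2a_D − 4a_C = 0, so a_C = 48.75 + 0.5a_D.
The game is symmetric, so in equilibrium a_D = a_C: the reaction function gives 0.5a_C = 48.75, hence a_C = 97.5.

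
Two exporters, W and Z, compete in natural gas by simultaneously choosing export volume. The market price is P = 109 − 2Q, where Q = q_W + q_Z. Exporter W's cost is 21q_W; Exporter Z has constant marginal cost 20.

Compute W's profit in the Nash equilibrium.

Exporter W's profit: π = q_W(109 − 2(q_W + q_Z)) − 21q_W.
∂π/∂q_W = 88 − 4q_W − 2q_Z = 0, so q_W = 22 − 0.5q_Z.
By the same steps for Z: q_Z = 22.25 − 0.5q_W.
Solving the two reaction functions simultaneously: (1 − (−0.5)(−0.5))q_W = 22 − 0.5·22.25, so 0.75q_W = 10.875 and q_W = 14.5.
Then q_Z = 22.25 − 0.5·14.5 = 15.
Price P = 109 − 2·29.5 = 50.
W's profit: (50 − 21)·14.5 = 420.5.

420.5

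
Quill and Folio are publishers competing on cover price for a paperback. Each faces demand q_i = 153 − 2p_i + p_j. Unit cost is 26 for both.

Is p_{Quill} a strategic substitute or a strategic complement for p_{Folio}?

strategic complements

Quill's profit: π = (p_{Quill} − 26)(153 − 2p_{Quill} + p_{Folio}).
∂π/∂p_{Quill} = 205 − 4p_{Quill} + p_{Folio} = 0 ⇒ p_{Quill} = 51.25 + 0.25p_{Folio}.
The best-response slope dp_{Quill}/dp_{Folio} = 0.25 > 0: the reaction function is upward-sloping, so the choices are strategic complements.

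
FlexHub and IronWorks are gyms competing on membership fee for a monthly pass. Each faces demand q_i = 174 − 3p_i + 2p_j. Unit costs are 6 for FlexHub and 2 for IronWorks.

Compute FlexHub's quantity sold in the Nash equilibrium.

FlexHub's profit: π = (p_{FlexHub} − 6)(174 − 3p_{FlexHub} + 2p_{IronWorks}).
∂π/∂p_{FlexHub} = 192 − 6p_{FlexHub} + 2p_{IronWorks} = 0 ⇒ p_{FlexHub} = 32 + (1/3)p_{IronWorks}.
Similarly p_{IronWorks} = 30 + (1/3)p_{FlexHub}.
Substituting the second reaction function into the first: p_{FlexHub} = 32 + (1/3)(30 + (1/3)p_{FlexHub}), which gives (8/9)p_{FlexHub} = 42 ⇒ p_{FlexHub} = 47.25.
Then p_{IronWorks} = 30 + (1/3)·47.25 = 45.75.
q_{FlexHub} = 174 − 3·47.25 + 2·45.75 = 123.75.

123.75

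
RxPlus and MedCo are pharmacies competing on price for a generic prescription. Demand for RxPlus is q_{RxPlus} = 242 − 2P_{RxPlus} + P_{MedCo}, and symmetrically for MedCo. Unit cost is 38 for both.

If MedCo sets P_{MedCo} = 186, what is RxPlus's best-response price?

RxPlus's profit: π = (P_{RxPlus} − 38)(242 − 2P_{RxPlus} + P_{MedCo}).
∂π/∂P_{RxPlus} = 318 − 4P_{RxPlus} + P_{MedCo} = 0 ⇒ P_{RxPlus} = 79.5 + 0.25P_{MedCo}.
At P_{MedCo} = 186: P_{RxPlus} = 79.5 + 0.25·186 = 126.

126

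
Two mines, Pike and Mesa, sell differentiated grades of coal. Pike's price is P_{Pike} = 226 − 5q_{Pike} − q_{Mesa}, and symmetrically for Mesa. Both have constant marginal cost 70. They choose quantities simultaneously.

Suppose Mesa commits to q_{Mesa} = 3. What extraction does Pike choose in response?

15.3

Mine Pike's profit: π = q_{Pike}(226 − 5q_{Pike} − q_{Mesa}) − 70q_{Pike}.
∂π/∂q_{Pike} = 156 − 10q_{Pike} − q_{Mesa} = 0 ⇒ q_{Pike} = 15.6 − 0.1q_{Mesa}.
At q_{Mesa} = 3: q_{Pike} = 15.6 − 0.1·3 = 15.3.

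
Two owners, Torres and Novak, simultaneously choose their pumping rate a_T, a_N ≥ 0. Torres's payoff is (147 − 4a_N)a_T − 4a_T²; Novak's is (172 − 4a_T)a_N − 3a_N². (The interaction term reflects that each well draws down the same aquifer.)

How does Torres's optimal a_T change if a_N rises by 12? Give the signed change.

Expanding Torres's payoff: 147a_T − 4a_Na_T − 4a_T².
∂π/∂a_T = 147 − 4a_N − 8a_T = 0, so a_T = 18.375 − 0.5a_N.
The reaction-function slope is −0.5, so a 12-unit rise in a_N moves a_T by −0.5 × 12 = −6. Torres's best response falls — the actions are strategic substitutes.

-6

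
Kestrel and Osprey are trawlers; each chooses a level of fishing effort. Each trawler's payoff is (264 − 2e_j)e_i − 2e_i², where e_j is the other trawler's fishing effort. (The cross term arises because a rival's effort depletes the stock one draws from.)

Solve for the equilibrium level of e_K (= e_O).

44

Kestrel's payoff is (264 − 2e_O)e_K − 2e_K².
∂π/∂e_K = 264 − 2e_O − 4e_K = 0, so e_K = 66 − 0.5e_O.
The game is symmetric, so in equilibrium e_O = e_K: the reaction function gives 1.5e_K = 66, hence e_K = 44.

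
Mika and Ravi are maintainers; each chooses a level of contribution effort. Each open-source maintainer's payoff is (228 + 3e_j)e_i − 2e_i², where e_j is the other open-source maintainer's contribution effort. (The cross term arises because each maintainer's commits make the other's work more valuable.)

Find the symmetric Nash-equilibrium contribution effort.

Mika's payoff is (228 + 3e_R)e_M − 2e_M².
∂π/∂e_M = 228 + 3e_R − 4e_M = 0, so e_M = 57 + 0.75e_R.
The game is symmetric, so in equilibrium e_R = e_M: the reaction function gives 0.25e_M = 57, hence e_M = 228.

228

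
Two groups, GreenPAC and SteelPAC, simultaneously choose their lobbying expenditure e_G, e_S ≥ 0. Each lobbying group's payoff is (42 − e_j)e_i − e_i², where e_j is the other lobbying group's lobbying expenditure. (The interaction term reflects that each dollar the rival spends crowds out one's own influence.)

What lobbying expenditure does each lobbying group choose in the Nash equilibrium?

14

GreenPAC's payoff is (42 − e_S)e_G − e_G².
∂π/∂e_G = 42 − e_S − 2e_G = 0, so e_G = 21 − 0.5e_S.
The game is symmetric, so in equilibrium e_S = e_G: the reaction function gives 1.5e_G = 21, hence e_G = 14.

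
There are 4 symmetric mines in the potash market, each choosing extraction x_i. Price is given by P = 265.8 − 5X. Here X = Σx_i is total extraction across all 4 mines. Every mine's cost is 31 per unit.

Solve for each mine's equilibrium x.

9.392

A representative mine's profit is π_i = x_i(265.8 − 5X) − 31x_i, with X = x_i + Σ_{j≠i} x_j.
First-order condition: 234.8 − 10x_i − 5Σ_{j≠i} x_j = 0.
Imposing symmetry (x_j = x for all j) turns Σ_{j≠i} x_j into 3x, so 234.8 = 25x and x = 9.392.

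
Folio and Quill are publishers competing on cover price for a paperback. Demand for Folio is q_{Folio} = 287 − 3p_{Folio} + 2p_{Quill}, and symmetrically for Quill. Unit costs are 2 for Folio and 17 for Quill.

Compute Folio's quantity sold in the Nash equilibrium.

Folio's profit: π = (p_{Folio} − 2)(287 − 3p_{Folio} + 2p_{Quill}).
∂π/∂p_{Folio} = 293 − 6p_{Folio} + 2p_{Quill} = 0 ⇒ p_{Folio} = 293/6 + (1/3)p_{Quill}.
Similarly p_{Quill} = 169/3 + (1/3)p_{Folio}.
Plugging p_{Quill} into Folio's best response: p_{Folio} = 293/6 + (1/3)(169/3 + (1/3)p_{Folio}) ⇒ (8/9)p_{Folio} = 1217/18, so p_{Folio} = 76.0625.
Then p_{Quill} = 169/3 + (1/3)·76.0625 = 81.6875.
q_{Folio} = 287 − 3·76.0625 + 2·81.6875 = 222.1875.

222.1875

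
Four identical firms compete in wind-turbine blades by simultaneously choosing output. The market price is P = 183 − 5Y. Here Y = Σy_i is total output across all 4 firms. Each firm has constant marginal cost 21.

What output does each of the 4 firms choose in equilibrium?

A representative firm's profit is π_i = y_i(183 − 5Y) − 21y_i, with Y = y_i + Σ_{j≠i} y_j.
First-order condition: 162 − 10y_i − 5Σ_{j≠i} y_j = 0.
With identical firms, set every y_j = y: then 162 − 10y − 15y = 0, i.e. y = 162/25 = 6.48.

6.48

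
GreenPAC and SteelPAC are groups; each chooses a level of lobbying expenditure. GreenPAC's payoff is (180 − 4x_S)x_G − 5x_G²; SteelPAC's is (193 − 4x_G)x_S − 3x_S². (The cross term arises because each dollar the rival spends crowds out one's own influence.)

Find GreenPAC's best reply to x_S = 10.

Expanding GreenPAC's payoff: 180x_G − 4x_Sx_G − 5x_G².
∂π/∂x_G = 180 − 4x_S − 10x_G = 0, so x_G = 18 − 0.4x_S.
At x_S = 10: x_G = 18 − 0.4·10 = 14.

14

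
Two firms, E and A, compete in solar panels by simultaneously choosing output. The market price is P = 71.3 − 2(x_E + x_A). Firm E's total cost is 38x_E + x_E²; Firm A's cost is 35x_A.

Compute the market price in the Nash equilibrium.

50.12

Firm E's profit: π = x_E(71.3 − 2(x_E + x_A)) − 38x_E − x_E².
∂π/∂x_E = 33.3 − 6x_E − 2x_A = 0, so x_E = 5.55 − (1/3)x_A.
For A: ∂π/∂x_A = 36.3 − 4x_A − 2x_E = 0 ⇒ x_A = 9.075 − 0.5x_E.
Solving the two reaction functions simultaneously: (1 − (−1/3)(−0.5))x_E = 5.55 − (1/3)·9.075, so (5/6)x_E = 2.525 and x_E = 3.03.
Then x_A = 9.075 − 0.5·3.03 = 7.56.
Equilibrium price: P = 71.3 − 2·10.59 = 50.12.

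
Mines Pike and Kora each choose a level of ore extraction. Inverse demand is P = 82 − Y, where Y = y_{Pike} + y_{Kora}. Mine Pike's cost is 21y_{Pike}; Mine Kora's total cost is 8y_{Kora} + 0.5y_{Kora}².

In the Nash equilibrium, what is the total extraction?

39.2

Mine Pike's profit: π = y_{Pike}(82 − (y_{Pike} + y_{Kora})) − 21y_{Pike}.
∂π/∂y_{Pike} = 61 − 2y_{Pike} − y_{Kora} = 0, so y_{Pike} = 30.5 − 0.5y_{Kora}.
For Kora: ∂π/∂y_{Kora} = 74 − 3y_{Kora} − y_{Pike} = 0 ⇒ y_{Kora} = 74/3 − (1/3)y_{Pike}.
Substituting the second reaction function into the first: y_{Pike} = 30.5 − 0.5(74/3 − (1/3)y_{Pike}), which gives (5/6)y_{Pike} = 109/6 ⇒ y_{Pike} = 21.8.
Then y_{Kora} = 74/3 − (1/3)·21.8 = 17.4.
Total extraction: 21.8 + 17.4 = 39.2.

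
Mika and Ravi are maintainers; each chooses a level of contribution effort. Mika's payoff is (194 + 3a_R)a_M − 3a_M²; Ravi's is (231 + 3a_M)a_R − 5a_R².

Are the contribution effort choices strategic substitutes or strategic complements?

strategic complements

Expanding Mika's payoff: 194a_M + 3a_Ra_M − 3a_M².
∂π/∂a_M = 194 + 3a_R − 6a_M = 0, so a_M = 97/3 + 0.5a_R.
The best-response slope da_M/da_R = 0.5 > 0: the reaction function is upward-sloping, so the choices are strategic complements.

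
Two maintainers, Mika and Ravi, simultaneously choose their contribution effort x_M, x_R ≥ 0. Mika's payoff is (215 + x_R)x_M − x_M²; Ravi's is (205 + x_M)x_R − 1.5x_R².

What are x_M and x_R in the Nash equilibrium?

Expanding Mika's payoff: 215x_M + x_Rx_M − x_M².
∂π/∂x_M = 215 + x_R − 2x_M = 0, so x_M = 107.5 + 0.5x_R.
Likewise for Ravi: x_R = 205/3 + (1/3)x_M.
Solving the two reaction functions simultaneously: (1 − (0.5)(1/3))x_M = 107.5 + 0.5·(205/3), so (5/6)x_M = 425/3 and x_M = 170.
Then x_R = 205/3 + (1/3)·170 = 125.

170, 125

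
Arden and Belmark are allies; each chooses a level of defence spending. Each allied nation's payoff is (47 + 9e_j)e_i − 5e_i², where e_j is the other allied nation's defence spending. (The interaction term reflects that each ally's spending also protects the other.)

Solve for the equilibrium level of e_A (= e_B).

Arden's payoff is (47 + 9e_B)e_A − 5e_A².
∂π/∂e_A = 47 + 9e_B − 10e_A = 0, so e_A = 4.7 + 0.9e_B.
By symmetry e_B = e_A; substituting into the reaction function, 0.1e_A = 4.7 and e_A = 47.

47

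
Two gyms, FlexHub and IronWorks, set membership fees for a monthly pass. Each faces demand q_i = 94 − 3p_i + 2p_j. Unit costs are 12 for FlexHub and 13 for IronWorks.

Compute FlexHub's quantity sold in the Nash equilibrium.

FlexHub's profit: π = (p_{FlexHub} − 12)(94 − 3p_{FlexHub} + 2p_{IronWorks}).
∂π/∂p_{FlexHub} = 130 − 6p_{FlexHub} + 2p_{IronWorks} = 0 ⇒ p_{FlexHub} = 65/3 + (1/3)p_{IronWorks}.
Similarly p_{IronWorks} = 133/6 + (1/3)p_{FlexHub}.
Solving the two reaction functions simultaneously: (1 − (1/3)(1/3))p_{FlexHub} = 65/3 + (1/3)·(133/6), so (8/9)p_{FlexHub} = 523/18 and p_{FlexHub} = 32.6875.
Then p_{IronWorks} = 133/6 + (1/3)·32.6875 = 33.0625.
q_{FlexHub} = 94 − 3·32.6875 + 2·33.0625 = 62.0625.

62.0625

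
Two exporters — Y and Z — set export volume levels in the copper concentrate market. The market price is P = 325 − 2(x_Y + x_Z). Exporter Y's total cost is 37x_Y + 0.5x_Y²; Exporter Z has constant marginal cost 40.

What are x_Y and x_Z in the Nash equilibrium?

36.375, 53.0625

Exporter Y's profit: π = x_Y(325 − 2(x_Y + x_Z)) − 37x_Y − 0.5x_Y².
∂π/∂x_Y = 288 − 5x_Y − 2x_Z = 0, so x_Y = 57.6 − 0.4x_Z.
For Z: ∂π/∂x_Z = 285 − 4x_Z − 2x_Y = 0 ⇒ x_Z = 71.25 − 0.5x_Y.
Plugging x_Z into Y's best response: x_Y = 57.6 − 0.4(71.25 − 0.5x_Y) ⇒ 0.8x_Y = 29.1, so x_Y = 36.375.
Then x_Z = 71.25 − 0.5·36.375 = 53.0625.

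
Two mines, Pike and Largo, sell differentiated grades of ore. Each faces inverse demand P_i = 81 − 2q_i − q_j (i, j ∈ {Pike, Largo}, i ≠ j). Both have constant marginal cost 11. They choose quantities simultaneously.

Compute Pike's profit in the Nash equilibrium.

392

Mine Pike's profit: π = q_{Pike}(81 − 2q_{Pike} − q_{Largo}) − 11q_{Pike}.
∂π/∂q_{Pike} = 70 − 4q_{Pike} − q_{Largo} = 0 ⇒ q_{Pike} = 17.5 − 0.25q_{Largo}.
Setting q_{Pike} = q_{Largo} in the reaction function: q_{Pike} = 17.5 − 0.25q_{Pike}, so q_{Pike} = 17.5 / 1.25 = 14.
P_{Pike} = 81 − 2·14 − 14 = 39.
Profit = (39 − 11)·14 = 392.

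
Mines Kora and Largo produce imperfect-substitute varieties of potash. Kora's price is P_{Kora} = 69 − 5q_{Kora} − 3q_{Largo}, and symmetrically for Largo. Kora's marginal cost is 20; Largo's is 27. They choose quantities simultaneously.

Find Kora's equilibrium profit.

80

Mine Kora's profit: π = q_{Kora}(69 − 5q_{Kora} − 3q_{Largo}) − 20q_{Kora}.
∂π/∂q_{Kora} = 49 − 10q_{Kora} − 3q_{Largo} = 0 ⇒ q_{Kora} = 4.9 − 0.3q_{Largo}.
Similarly q_{Largo} = 4.2 − 0.3q_{Kora}.
Solving the two reaction functions simultaneously: (1 − (−0.3)(−0.3))q_{Kora} = 4.9 − 0.3·4.2, so 0.91q_{Kora} = 3.64 and q_{Kora} = 4.
Then q_{Largo} = 4.2 − 0.3·4 = 3.
P_{Kora} = 69 − 5·4 − 3·3 = 40.
Profit = (40 − 20)·4 = 80.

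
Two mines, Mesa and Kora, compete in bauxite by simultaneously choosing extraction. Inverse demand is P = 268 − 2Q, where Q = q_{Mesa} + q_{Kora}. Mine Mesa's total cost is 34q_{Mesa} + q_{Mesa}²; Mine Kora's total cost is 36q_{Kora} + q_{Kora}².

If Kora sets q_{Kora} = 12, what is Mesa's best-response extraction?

Mine Mesa's profit: π = q_{Mesa}(268 − 2(q_{Mesa} + q_{Kora})) − 34q_{Mesa} − q_{Mesa}².
∂π/∂q_{Mesa} = 234 − 6q_{Mesa} − 2q_{Kora} = 0, so q_{Mesa} = 39 − (1/3)q_{Kora}.
At q_{Kora} = 12: q_{Mesa} = 39 − (1/3)·12 = 35.

35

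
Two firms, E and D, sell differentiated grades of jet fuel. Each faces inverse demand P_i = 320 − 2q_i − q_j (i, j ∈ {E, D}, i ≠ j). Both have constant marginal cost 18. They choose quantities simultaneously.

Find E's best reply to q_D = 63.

Firm E's profit: π = q_E(320 − 2q_E − q_D) − 18q_E.
∂π/∂q_E = 302 − 4q_E − q_D = 0 ⇒ q_E = 75.5 − 0.25q_D.
At q_D = 63: q_E = 75.5 − 0.25·63 = 59.75.

59.75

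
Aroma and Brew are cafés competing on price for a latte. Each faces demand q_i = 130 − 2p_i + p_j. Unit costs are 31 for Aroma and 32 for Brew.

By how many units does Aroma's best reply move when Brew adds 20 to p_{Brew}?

5

Aroma's profit: π = (p_{Aroma} − 31)(130 − 2p_{Aroma} + p_{Brew}).
∂π/∂p_{Aroma} = 192 − 4p_{Aroma} + p_{Brew} = 0 ⇒ p_{Aroma} = 48 + 0.25p_{Brew}.
The reaction-function slope is 0.25, so a 20-unit rise in p_{Brew} moves p_{Aroma} by 0.25 × 20 = 5. Aroma's best response rises — the actions are strategic complements.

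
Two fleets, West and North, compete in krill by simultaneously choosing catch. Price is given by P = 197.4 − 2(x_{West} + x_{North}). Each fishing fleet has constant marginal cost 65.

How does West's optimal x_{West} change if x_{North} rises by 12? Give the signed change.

Fishing fleet West's profit: π = x_{West}(197.4 − 2(x_{West} + x_{North})) − 65x_{West}.
∂π/∂x_{West} = 132.4 − 4x_{West} − 2x_{North} = 0, so x_{West} = 33.1 − 0.5x_{North}.
The reaction-function slope is −0.5, so a 12-unit rise in x_{North} moves x_{West} by −0.5 × 12 = −6. West's best response falls — the actions are strategic substitutes.

-6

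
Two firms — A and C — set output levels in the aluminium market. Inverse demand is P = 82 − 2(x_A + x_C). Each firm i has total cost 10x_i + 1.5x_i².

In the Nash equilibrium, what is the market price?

Firm A's profit: π = x_A(82 − 2(x_A + x_C)) − 10x_A − 1.5x_A².
∂π/∂x_A = 72 − 7x_A − 2x_C = 0, so x_A = 72/7 − (2/7)x_C.
Setting x_A = x_C in the reaction function: x_A = 72/7 − (2/7)x_A, so x_A = (72/7) / (9/7) = 8.
Equilibrium price: P = 82 − 2·16 = 50.

50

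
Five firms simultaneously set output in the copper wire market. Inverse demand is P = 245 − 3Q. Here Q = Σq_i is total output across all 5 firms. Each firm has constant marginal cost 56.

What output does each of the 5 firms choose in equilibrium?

10.5

A representative firm's profit is π_i = q_i(245 − 3Q) − 56q_i, with Q = q_i + Σ_{j≠i} q_j.
First-order condition: 189 − 6q_i − 3Σ_{j≠i} q_j = 0.
Imposing symmetry (q_j = q for all j) turns Σ_{j≠i} q_j into 4q, so 189 = 18q and q = 10.5.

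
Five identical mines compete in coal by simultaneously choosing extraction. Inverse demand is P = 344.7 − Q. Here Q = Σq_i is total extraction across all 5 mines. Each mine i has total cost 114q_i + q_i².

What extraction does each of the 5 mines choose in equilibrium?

28.8375

A representative mine's profit is π_i = q_i(344.7 − Q) − 114q_i − q_i², with Q = q_i + Σ_{j≠i} q_j.
First-order condition: 230.7 − 4q_i − Σ_{j≠i} q_j = 0.
In a symmetric equilibrium every mine chooses the same q, so Σ_{j≠i} q_j = 4q. The condition becomes 230.7 − 8q = 0, giving q = 230.7/8 = 28.8375.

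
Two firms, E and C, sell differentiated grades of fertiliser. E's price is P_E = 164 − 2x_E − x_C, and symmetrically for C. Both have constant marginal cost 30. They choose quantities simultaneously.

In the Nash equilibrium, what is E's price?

Firm E's profit: π = x_E(164 − 2x_E − x_C) − 30x_E.
∂π/∂x_E = 134 − 4x_E − x_C = 0 ⇒ x_E = 33.5 − 0.25x_C.
Setting x_E = x_C in the reaction function: x_E = 33.5 − 0.25x_E, so x_E = 33.5 / 1.25 = 26.8.
P_E = 164 − 2·26.8 − 26.8 = 83.6.

83.6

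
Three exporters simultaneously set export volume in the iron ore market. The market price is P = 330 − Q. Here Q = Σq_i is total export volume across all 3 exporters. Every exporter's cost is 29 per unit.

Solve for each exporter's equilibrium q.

75.25

A representative exporter's profit is π_i = q_i(330 − Q) − 29q_i, with Q = q_i + Σ_{j≠i} q_j.
First-order condition: 301 − 2q_i − Σ_{j≠i} q_j = 0.
With identical exporters, set every q_j = q: then 301 − 2q − 2q = 0, i.e. q = 301/4 = 75.25.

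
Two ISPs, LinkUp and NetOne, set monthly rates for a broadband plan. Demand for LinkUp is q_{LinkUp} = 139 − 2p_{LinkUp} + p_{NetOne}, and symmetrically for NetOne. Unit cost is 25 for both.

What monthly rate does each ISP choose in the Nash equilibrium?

LinkUp's profit: π = (p_{LinkUp} − 25)(139 − 2p_{LinkUp} + p_{NetOne}).
∂π/∂p_{LinkUp} = 189 − 4p_{LinkUp} + p_{NetOne} = 0 ⇒ p_{LinkUp} = 47.25 + 0.25p_{NetOne}.
By symmetry p_{NetOne} = p_{LinkUp}; substituting into the reaction function, 0.75p_{LinkUp} = 47.25 and p_{LinkUp} = 63.

63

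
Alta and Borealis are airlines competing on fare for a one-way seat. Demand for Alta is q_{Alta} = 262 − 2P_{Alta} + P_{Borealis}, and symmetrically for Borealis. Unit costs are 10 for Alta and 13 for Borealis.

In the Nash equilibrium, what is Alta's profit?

Alta's profit: π = (P_{Alta} − 10)(262 − 2P_{Alta} + P_{Borealis}).
∂π/∂P_{Alta} = 282 − 4P_{Alta} + P_{Borealis} = 0 ⇒ P_{Alta} = 70.5 + 0.25P_{Borealis}.
Similarly P_{Borealis} = 72 + 0.25P_{Alta}.
Solving the two reaction functions simultaneously: (1 − (0.25)(0.25))P_{Alta} = 70.5 + 0.25·72, so 0.9375P_{Alta} = 88.5 and P_{Alta} = 94.4.
Then P_{Borealis} = 72 + 0.25·94.4 = 95.6.
q_{Alta} = 262 − 2·94.4 + 95.6 = 168.8.
Profit = (94.4 − 10)·168.8 = 14246.72.

14246.72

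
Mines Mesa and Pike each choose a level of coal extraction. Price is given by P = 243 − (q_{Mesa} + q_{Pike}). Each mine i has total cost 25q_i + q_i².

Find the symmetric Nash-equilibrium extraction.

Mine Mesa's profit: π = q_{Mesa}(243 − (q_{Mesa} + q_{Pike})) − 25q_{Mesa} − q_{Mesa}².
∂π/∂q_{Mesa} = 218 − 4q_{Mesa} − q_{Pike} = 0, so q_{Mesa} = 54.5 − 0.25q_{Pike}.
The game is symmetric, so in equilibrium q_{Pike} = q_{Mesa}: the reaction function gives 1.25q_{Mesa} = 54.5, hence q_{Mesa} = 43.6.

43.6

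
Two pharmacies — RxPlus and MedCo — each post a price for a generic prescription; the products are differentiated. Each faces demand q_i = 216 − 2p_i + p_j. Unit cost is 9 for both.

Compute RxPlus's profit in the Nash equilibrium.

RxPlus's profit: π = (p_{RxPlus} − 9)(216 − 2p_{RxPlus} + p_{MedCo}).
∂π/∂p_{RxPlus} = 234 − 4p_{RxPlus} + p_{MedCo} = 0 ⇒ p_{RxPlus} = 58.5 + 0.25p_{MedCo}.
Setting p_{RxPlus} = p_{MedCo} in the reaction function: p_{RxPlus} = 58.5 + 0.25p_{RxPlus}, so p_{RxPlus} = 58.5 / 0.75 = 78.
q_{RxPlus} = 216 − 2·78 + 78 = 138.
Profit = (78 − 9)·138 = 9522.

9522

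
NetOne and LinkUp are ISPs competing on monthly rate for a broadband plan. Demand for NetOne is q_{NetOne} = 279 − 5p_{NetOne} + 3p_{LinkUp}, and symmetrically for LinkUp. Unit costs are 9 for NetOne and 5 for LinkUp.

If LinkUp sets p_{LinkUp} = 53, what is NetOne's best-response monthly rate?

NetOne's profit: π = (p_{NetOne} − 9)(279 − 5p_{NetOne} + 3p_{LinkUp}).
∂π/∂p_{NetOne} = 324 − 10p_{NetOne} + 3p_{LinkUp} = 0 ⇒ p_{NetOne} = 32.4 + 0.3p_{LinkUp}.
At p_{LinkUp} = 53: p_{NetOne} = 32.4 + 0.3·53 = 48.3.

48.3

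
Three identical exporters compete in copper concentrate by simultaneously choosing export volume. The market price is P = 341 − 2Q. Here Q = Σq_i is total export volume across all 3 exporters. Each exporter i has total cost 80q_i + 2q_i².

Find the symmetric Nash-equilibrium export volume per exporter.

21.75

A representative exporter's profit is π_i = q_i(341 − 2Q) − 80q_i − 2q_i², with Q = q_i + Σ_{j≠i} q_j.
First-order condition: 261 − 8q_i − 2Σ_{j≠i} q_j = 0.
Imposing symmetry (q_j = q for all j) turns Σ_{j≠i} q_j into 2q, so 261 = 12q and q = 21.75.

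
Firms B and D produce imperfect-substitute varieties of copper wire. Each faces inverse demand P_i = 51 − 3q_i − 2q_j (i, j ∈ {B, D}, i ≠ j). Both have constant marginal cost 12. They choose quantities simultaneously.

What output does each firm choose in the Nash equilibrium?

4.875

Firm B's profit: π = q_B(51 − 3q_B − 2q_D) − 12q_B.
∂π/∂q_B = 39 − 6q_B − 2q_D = 0 ⇒ q_B = 6.5 − (1/3)q_D.
By symmetry q_D = q_B; substituting into the reaction function, (4/3)q_B = 6.5 and q_B = 4.875.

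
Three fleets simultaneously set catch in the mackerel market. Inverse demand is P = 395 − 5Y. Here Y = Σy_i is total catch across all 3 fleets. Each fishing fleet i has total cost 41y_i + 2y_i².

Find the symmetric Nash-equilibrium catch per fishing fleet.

14.75

A representative fishing fleet's profit is π_i = y_i(395 − 5Y) − 41y_i − 2y_i², with Y = y_i + Σ_{j≠i} y_j.
First-order condition: 354 − 14y_i − 5Σ_{j≠i} y_j = 0.
With identical fishing fleets, set every y_j = y: then 354 − 14y − 10y = 0, i.e. y = 354/24 = 14.75.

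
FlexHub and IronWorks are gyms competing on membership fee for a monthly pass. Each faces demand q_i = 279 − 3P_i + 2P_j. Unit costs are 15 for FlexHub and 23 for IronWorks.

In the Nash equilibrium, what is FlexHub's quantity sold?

FlexHub's profit: π = (P_{FlexHub} − 15)(279 − 3P_{FlexHub} + 2P_{IronWorks}).
∂π/∂P_{FlexHub} = 324 − 6P_{FlexHub} + 2P_{IronWorks} = 0 ⇒ P_{FlexHub} = 54 + (1/3)P_{IronWorks}.
Similarly P_{IronWorks} = 58 + (1/3)P_{FlexHub}.
Solving the two reaction functions simultaneously: (1 − (1/3)(1/3))P_{FlexHub} = 54 + (1/3)·58, so (8/9)P_{FlexHub} = 220/3 and P_{FlexHub} = 82.5.
Then P_{IronWorks} = 58 + (1/3)·82.5 = 85.5.
q_{FlexHub} = 279 − 3·82.5 + 2·85.5 = 202.5.

202.5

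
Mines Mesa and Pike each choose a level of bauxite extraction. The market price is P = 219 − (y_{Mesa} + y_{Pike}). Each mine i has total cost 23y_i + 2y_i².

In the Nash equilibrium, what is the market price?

163

Mine Mesa's profit: π = y_{Mesa}(219 − (y_{Mesa} + y_{Pike})) − 23y_{Mesa} − 2y_{Mesa}².
∂π/∂y_{Mesa} = 196 − 6y_{Mesa} − y_{Pike} = 0, so y_{Mesa} = 98/3 − (1/6)y_{Pike}.
The game is symmetric, so in equilibrium y_{Pike} = y_{Mesa}: the reaction function gives (7/6)y_{Mesa} = 98/3, hence y_{Mesa} = 28.
Equilibrium price: P = 219 − 56 = 163.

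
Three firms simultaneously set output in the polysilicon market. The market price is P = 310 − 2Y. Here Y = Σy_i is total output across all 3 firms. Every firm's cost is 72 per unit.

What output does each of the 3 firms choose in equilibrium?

29.75

A representative firm's profit is π_i = y_i(310 − 2Y) − 72y_i, with Y = y_i + Σ_{j≠i} y_j.
First-order condition: 238 − 4y_i − 2Σ_{j≠i} y_j = 0.
Imposing symmetry (y_j = y for all j) turns Σ_{j≠i} y_j into 2y, so 238 = 8y and y = 29.75.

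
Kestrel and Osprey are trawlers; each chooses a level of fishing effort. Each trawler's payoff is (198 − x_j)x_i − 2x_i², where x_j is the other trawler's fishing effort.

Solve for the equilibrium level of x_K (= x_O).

Kestrel's payoff is (198 − x_O)x_K − 2x_K².
∂π/∂x_K = 198 − x_O − 4x_K = 0, so x_K = 49.5 − 0.25x_O.
The game is symmetric, so in equilibrium x_O = x_K: the reaction function gives 1.25x_K = 49.5, hence x_K = 39.6.

39.6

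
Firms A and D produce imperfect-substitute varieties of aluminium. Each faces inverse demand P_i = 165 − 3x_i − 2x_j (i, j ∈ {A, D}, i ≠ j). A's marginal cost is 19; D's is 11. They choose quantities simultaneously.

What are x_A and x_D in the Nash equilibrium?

17.75, 19.75

Firm A's profit: π = x_A(165 − 3x_A − 2x_D) − 19x_A.
∂π/∂x_A = 146 − 6x_A − 2x_D = 0 ⇒ x_A = 73/3 − (1/3)x_D.
Similarly x_D = 77/3 − (1/3)x_A.
Solving the two reaction functions simultaneously: (1 − (−1/3)(−1/3))x_A = 73/3 − (1/3)·(77/3), so (8/9)x_A = 142/9 and x_A = 17.75.
Then x_D = 77/3 − (1/3)·17.75 = 19.75.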